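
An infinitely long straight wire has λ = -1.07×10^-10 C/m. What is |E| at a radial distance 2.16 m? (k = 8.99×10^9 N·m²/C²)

|E| ≈ 0.891 N/C

Choose a coaxial cylinder of radius r = 2.16 m (arbitrary length L) as the Gaussian surface.
Q_enc = λL, so λ_enc = -1.07×10^-10 C/m.
Gauss's law: E·2πrL = λ_enc L/ε₀.
E = 2k|λ_enc|/r = 2(8.99×10^9)(1.07×10^-10)/(2.16) = 0.891 N/C.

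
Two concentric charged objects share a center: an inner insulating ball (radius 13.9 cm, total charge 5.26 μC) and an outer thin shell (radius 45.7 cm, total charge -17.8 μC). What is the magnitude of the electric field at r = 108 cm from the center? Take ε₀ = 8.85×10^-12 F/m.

|E| = 9.67×10^4 N/C

Symmetry ⇒ E = E(r) r̂. Gaussian sphere of radius r = 108 cm (r > 45.7 cm, enclosing both).
Q_enc = (5.26 μC) + (-17.8 μC) = -1.254×10^-5 C.
Gauss's law: E·4πr² = Q_enc/ε₀.
E = |Q_enc|/(4πε₀r²) = (1.254×10^-5)/(4π·8.85×10^-12·(1.08)²) = 9.67×10^4 N/C.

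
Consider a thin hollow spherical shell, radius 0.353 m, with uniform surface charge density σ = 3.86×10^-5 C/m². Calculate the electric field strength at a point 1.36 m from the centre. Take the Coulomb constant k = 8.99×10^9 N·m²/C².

By spherical symmetry E is radial; choose a Gaussian sphere of radius r = 1.36 m (r > 0.353 m).
The entire shell is enclosed: Q_enc = σ·4πR² = (3.86×10^-5)·4π·(0.353)² = 6.044e-5 C.
By Gauss's law, ∮E·dA = E·4πr² = Q_enc/ε₀.
E = k|Q_enc|/r² = (8.99×10^9)(6.044×10^-5)/(1.36)² = 2.94e5 N/C.

|E| ≈ 2.94×10^5 V/m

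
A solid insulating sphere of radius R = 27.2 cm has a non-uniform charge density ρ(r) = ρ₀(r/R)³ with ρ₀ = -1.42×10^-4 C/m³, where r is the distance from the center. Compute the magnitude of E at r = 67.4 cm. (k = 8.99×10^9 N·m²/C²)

|E| ≈ 1.18e5 N/C

Use a concentric Gaussian sphere at r = 67.4 cm (r > R, all charge enclosed).
Q_enc = 4π ∫₀^R ρ₀(r'/R)^3 r'² dr' = 4πρ₀R³/6 = -5.985e-6 C.
Since E is radial and uniform over the Gaussian sphere, Φ = E·4πr² = Q_enc/ε₀.
E = k|Q_enc|/r² = (8.99×10^9)(5.985×10^-6)/(0.674)² = 1.18e5 N/C.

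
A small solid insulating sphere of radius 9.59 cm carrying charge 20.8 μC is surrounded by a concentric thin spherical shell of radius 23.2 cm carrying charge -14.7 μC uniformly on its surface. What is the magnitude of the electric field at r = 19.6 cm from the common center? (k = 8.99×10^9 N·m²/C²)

E = 4.87×10^6 N/C

Use a concentric Gaussian sphere at r = 19.6 cm (between the bodies, 9.59 cm < r < 23.2 cm).
The shell at 23.2 cm lies outside the Gaussian surface, so Q_enc = 20.8 μC = 2.08e-5 C.
Since E is radial and uniform over the Gaussian sphere, Φ = E·4πr² = Q_enc/ε₀.
E = k|Q_enc|/r² = (8.99×10^9)(2.08×10^-5)/(0.196)² = 4.87e6 N/C.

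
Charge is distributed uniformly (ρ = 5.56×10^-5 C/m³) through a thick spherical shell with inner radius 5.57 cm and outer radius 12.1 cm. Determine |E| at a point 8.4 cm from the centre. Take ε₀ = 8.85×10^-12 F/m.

|E| = 1.25×10^5 N/C

Symmetry ⇒ E = E(r) r̂. Gaussian sphere of radius r = 8.4 cm (within the shell material, 5.57 cm < r < 12.1 cm).
Enclosed charge is the volume from a to r: Q_enc = (4π/3)ρ(r³ − a³) = 9.779e-8 C.
Applying ∮E·dA = Q_enc/ε₀ with Φ = E(4πr²):
E = |Q_enc|/(4πε₀r²) = (9.779e-8)/(4π·8.85×10^-12·(0.084)²) = 1.25e5 N/C.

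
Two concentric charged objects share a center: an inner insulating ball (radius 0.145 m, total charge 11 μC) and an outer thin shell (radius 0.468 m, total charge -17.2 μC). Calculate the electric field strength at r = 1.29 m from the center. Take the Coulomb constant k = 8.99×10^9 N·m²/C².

Use a concentric Gaussian sphere at r = 1.29 m (r > 0.468 m, enclosing both).
Q_enc = (11 μC) + (-17.2 μC) = -6.20e-6 C.
Applying ∮E·dA = Q_enc/ε₀ with Φ = E(4πr²):
E = k|Q_enc|/r² = (8.99×10^9)(6.20×10^-6)/(1.29)² = 3.35×10^4 N/C.

|E| ≈ 3.35×10^4 N/C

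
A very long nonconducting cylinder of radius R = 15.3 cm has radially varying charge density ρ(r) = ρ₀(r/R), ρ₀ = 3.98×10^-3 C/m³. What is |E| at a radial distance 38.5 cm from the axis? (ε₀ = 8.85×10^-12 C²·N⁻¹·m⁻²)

Coaxial Gaussian cylinder, radius r = 38.5 cm, length L (r > R, full charge per length enclosed).
λ_enc = 2π ∫₀^R ρ₀(r'/R)^1 r' dr' = 2πρ₀R²/3 = 1.951×10^-4 C/m.
By Gauss's law (flux through the curved wall only), E·2πrL = λ_enc L/ε₀.
E = |λ_enc|/(2πε₀r) = (1.951×10^-4)/(2π·8.85×10^-12·0.385) = 9.11e6 N/C.

|E| ≈ 9.11×10^6 N/C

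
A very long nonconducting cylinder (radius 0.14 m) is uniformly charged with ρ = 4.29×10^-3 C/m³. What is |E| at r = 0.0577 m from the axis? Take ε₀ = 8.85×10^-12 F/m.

Take a coaxial cylindrical Gaussian surface of radius r = 0.0577 m and length L (r < R).
Enclosed charge per unit length: λ_enc = ρ·πr² = (4.29e-3)π(0.0577)² = 4.487e-5 C/m.
Since E is radial and uniform over the curved surface, Φ = E·2πrL = Q_enc/ε₀ = λ_enc L/ε₀.
E = |λ_enc|/(2πε₀r) = (4.487e-5)/(2π·8.85×10^-12·0.0577) = 1.40e7 N/C.

|E| = 1.40×10^7 N/C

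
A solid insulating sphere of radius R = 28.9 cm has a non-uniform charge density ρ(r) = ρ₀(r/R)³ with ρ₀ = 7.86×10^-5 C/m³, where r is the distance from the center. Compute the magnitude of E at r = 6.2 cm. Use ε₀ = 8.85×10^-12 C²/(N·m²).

Take a concentric spherical Gaussian surface of radius r = 6.2 cm (r < R).
Q_enc = ∫₀^r ρ(r')·4πr'² dr' = (4πρ₀/R³) ∫₀^r r'^5 dr' = 4πρ₀ r^6/(6·R³) = 3.874e-10 C.
By Gauss's law, ∮E·dA = E·4πr² = Q_enc/ε₀.
E = |Q_enc|/(4πε₀r²) = (3.874×10^-10)/(4π·8.85×10^-12·(0.062)²) = 906 N/C.

|E| = 906 N/C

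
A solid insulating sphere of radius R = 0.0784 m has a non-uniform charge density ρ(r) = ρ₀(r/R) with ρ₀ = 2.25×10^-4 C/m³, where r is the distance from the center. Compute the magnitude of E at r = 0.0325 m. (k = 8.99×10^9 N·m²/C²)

E = 8.56×10^4 N/C

Symmetry ⇒ E = E(r) r̂. Gaussian sphere of radius r = 0.0325 m (r < R).
Q_enc = ∫₀^r ρ(r')·4πr'² dr' = (4πρ₀/R) ∫₀^r r'^3 dr' = 4πρ₀ r^4/(4·R) = 1.006×10^-8 C.
Gauss's law: E·4πr² = Q_enc/ε₀.
E = k|Q_enc|/r² = (8.99×10^9)(1.006e-8)/(0.0325)² = 8.56e4 N/C.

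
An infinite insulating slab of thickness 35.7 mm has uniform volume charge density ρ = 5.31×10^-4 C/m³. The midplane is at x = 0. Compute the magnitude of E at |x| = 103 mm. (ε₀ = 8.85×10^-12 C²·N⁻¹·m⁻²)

The point |x| = 103 mm lies outside the slab (half-thickness 0.01785 m). A symmetric pillbox spanning the full slab encloses Q_enc = ρ·d·A.
Flux = 2EA ⇒ E = |ρ|d/(2ε₀), independent of distance outside.
E = (5.31e-4)(0.0357)/(2·8.85×10^-12) = 1.07×10^6 N/C.

1.07×10^6 N/C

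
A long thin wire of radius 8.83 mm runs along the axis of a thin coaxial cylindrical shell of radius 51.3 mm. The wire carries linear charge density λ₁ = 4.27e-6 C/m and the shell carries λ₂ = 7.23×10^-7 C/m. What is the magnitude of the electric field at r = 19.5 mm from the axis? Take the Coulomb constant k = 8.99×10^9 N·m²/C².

By cylindrical symmetry E is radial; use a coaxial Gaussian cylinder of radius 19.5 mm and length L (between the conductors, 8.83 mm < r < 51.3 mm).
Only the inner wire is enclosed; the outer shell contributes nothing inside itself. λ_enc = λ₁ = 4.27×10^-6 C/m.
Gauss's law: E·2πrL = λ_enc L/ε₀.
E = 2k|λ_enc|/r = 2(8.99×10^9)(4.27e-6)/(0.0195) = 3.94×10^6 N/C.

E ≈ 3.94×10^6 V/m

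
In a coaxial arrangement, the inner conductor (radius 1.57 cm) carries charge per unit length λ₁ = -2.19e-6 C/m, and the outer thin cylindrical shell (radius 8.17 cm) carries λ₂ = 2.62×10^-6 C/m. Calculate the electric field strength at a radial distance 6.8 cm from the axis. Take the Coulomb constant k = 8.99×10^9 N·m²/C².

E ≈ 5.79×10^5 V/m

Choose a coaxial cylinder of radius r = 6.8 cm (arbitrary length L) as the Gaussian surface (between the conductors, 1.57 cm < r < 8.17 cm).
The shell at 8.17 cm lies outside the Gaussian surface, so λ_enc = λ₁ = -2.19×10^-6 C/m.
Applying ∮E·dA = Q_enc/ε₀ with the end caps contributing no flux:
E = 2k|λ_enc|/r = 2(8.99×10^9)(2.19×10^-6)/(0.068) = 5.79×10^5 N/C.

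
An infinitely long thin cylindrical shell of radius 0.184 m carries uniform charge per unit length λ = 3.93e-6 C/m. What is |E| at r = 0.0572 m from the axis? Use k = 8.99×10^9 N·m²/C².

E = 0 (no enclosed charge)

Take a coaxial cylindrical Gaussian surface of radius r = 0.0572 m and length L (r < 0.184 m, inside the shell).
All the surface charge lies outside this cylinder: Q_enc = 0, hence E = 0.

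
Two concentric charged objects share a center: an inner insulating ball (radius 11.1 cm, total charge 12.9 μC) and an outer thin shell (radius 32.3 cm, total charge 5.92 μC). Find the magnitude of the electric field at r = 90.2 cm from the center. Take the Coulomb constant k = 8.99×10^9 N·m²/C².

2.08×10^5 N/C

Symmetry ⇒ E = E(r) r̂. Gaussian sphere of radius r = 90.2 cm (r > 32.3 cm, enclosing both).
Q_enc = (12.9 μC) + (5.92 μC) = 1.882×10^-5 C.
Gauss's law: E·4πr² = Q_enc/ε₀.
E = k|Q_enc|/r² = (8.99×10^9)(1.882×10^-5)/(0.902)² = 2.08×10^5 N/C.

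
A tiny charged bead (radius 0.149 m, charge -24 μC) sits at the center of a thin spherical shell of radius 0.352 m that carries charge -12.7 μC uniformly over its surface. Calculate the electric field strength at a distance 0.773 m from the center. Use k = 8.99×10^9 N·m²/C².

5.52×10^5 N/C

Symmetry ⇒ E = E(r) r̂. Gaussian sphere of radius r = 0.773 m (r > 0.352 m, enclosing both).
Q_enc = (-24 μC) + (-12.7 μC) = -3.67×10^-5 C.
By Gauss's law, ∮E·dA = E·4πr² = Q_enc/ε₀.
E = k|Q_enc|/r² = (8.99×10^9)(3.67×10^-5)/(0.773)² = 5.52×10^5 N/C.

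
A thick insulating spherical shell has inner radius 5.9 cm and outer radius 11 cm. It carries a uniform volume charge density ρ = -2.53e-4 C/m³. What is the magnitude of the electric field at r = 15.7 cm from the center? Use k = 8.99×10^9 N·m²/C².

E = 4.35e5 N/C

Take a concentric spherical Gaussian surface of radius r = 15.7 cm (r > 11 cm, enclosing the whole shell).
Q_enc = ρ·(4π/3)(b³ − a³) = (-2.53e-4)·(4π/3)·((0.11)³ − (0.059)³) = -1.193e-6 C.
Gauss's law: E·4πr² = Q_enc/ε₀.
E = k|Q_enc|/r² = (8.99×10^9)(1.193×10^-6)/(0.157)² = 4.35×10^5 N/C.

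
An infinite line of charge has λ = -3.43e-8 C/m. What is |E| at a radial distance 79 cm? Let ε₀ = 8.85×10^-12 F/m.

E ≈ 781 N/C

Take a coaxial cylindrical Gaussian surface of radius r = 79 cm and length L.
Q_enc = λL, so λ_enc = -3.43×10^-8 C/m.
Gauss's law: E·2πrL = λ_enc L/ε₀.
E = |λ_enc|/(2πε₀r) = (3.43×10^-8)/(2π·8.85×10^-12·0.79) = 781 N/C.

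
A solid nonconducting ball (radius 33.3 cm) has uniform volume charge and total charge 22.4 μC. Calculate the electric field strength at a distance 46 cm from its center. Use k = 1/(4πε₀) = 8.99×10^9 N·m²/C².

Symmetry ⇒ E = E(r) r̂. Gaussian sphere of radius r = 46 cm (r > R, so the entire charge is enclosed).
Q_enc = 22.4 μC = 2.24e-5 C.
Applying ∮E·dA = Q_enc/ε₀ with Φ = E(4πr²):
E = k|Q_enc|/r² = (8.99×10^9)(2.24×10^-5)/(0.46)² = 9.52×10^5 N/C.

E ≈ 9.52×10^5 N/C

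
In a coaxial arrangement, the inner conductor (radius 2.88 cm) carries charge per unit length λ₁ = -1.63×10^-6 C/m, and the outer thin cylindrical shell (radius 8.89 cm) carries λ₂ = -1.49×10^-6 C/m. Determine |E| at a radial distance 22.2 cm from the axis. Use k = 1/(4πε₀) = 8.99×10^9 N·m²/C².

Choose a coaxial cylinder of radius r = 22.2 cm (arbitrary length L) as the Gaussian surface (r > 8.89 cm, enclosing both).
λ_enc = λ₁ + λ₂ = (-1.63e-6) + (-1.49×10^-6) = -3.12×10^-6 C/m.
Applying ∮E·dA = Q_enc/ε₀ with the end caps contributing no flux:
E = 2k|λ_enc|/r = 2(8.99×10^9)(3.12e-6)/(0.222) = 2.53×10^5 N/C.

|E| ≈ 2.53×10^5 N/C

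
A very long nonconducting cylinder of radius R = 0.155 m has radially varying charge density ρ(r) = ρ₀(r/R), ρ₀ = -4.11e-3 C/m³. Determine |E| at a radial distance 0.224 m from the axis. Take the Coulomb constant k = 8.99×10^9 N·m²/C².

Coaxial Gaussian cylinder, radius r = 0.224 m, length L (r > R, full charge per length enclosed).
λ_enc = 2π ∫₀^R ρ₀(r'/R)^1 r' dr' = 2πρ₀R²/3 = -2.068e-4 C/m.
By Gauss's law (flux through the curved wall only), E·2πrL = λ_enc L/ε₀.
E = 2k|λ_enc|/r = 2(8.99×10^9)(2.068e-4)/(0.224) = 1.66e7 N/C.

E = 1.66×10^7 N/C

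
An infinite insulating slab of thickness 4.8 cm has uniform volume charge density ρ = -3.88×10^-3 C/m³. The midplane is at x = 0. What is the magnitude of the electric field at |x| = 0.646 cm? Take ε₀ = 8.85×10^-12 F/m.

|E| = 2.83e6 V/m

By symmetry E is perpendicular to the slab. A Gaussian pillbox from −0.646 cm to +0.646 cm (face area A) lies entirely within the slab.
Q_enc = ρ·(2x)·A and flux = 2EA, so 2EA = 2ρxA/ε₀ ⇒ E = |ρ|x/ε₀.
E = (3.88×10^-3)(0.00646)/(8.85×10^-12) = 2.83×10^6 N/C.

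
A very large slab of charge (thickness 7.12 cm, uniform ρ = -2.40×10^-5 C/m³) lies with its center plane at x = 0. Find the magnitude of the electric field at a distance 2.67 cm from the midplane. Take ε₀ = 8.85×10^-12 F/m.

E = 7.24×10^4 N/C

By symmetry E is perpendicular to the slab. A Gaussian pillbox from −2.67 cm to +2.67 cm (face area A) lies entirely within the slab.
Q_enc = ρ·(2x)·A and flux = 2EA, so 2EA = 2ρxA/ε₀ ⇒ E = |ρ|x/ε₀.
E = (2.40×10^-5)(0.0267)/(8.85×10^-12) = 7.24×10^4 N/C.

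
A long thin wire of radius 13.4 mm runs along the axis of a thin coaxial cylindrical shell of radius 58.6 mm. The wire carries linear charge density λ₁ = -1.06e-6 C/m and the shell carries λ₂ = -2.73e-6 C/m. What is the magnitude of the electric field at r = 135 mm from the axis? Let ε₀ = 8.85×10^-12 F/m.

Choose a coaxial cylinder of radius r = 135 mm (arbitrary length L) as the Gaussian surface (r > 58.6 mm, enclosing both).
λ_enc = λ₁ + λ₂ = (-1.06×10^-6) + (-2.73×10^-6) = -3.79e-6 C/m.
Applying ∮E·dA = Q_enc/ε₀ with the end caps contributing no flux:
E = |λ_enc|/(2πε₀r) = (3.79e-6)/(2π·8.85×10^-12·0.135) = 5.05×10^5 N/C.

|E| = 5.05e5 N/C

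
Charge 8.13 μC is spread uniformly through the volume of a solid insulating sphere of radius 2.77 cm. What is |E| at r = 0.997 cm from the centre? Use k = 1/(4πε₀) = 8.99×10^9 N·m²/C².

|E| = 3.43e7 V/m

Take a concentric spherical Gaussian surface of radius r = 0.997 cm (r < R).
Only the charge within r is enclosed: Q_enc = Q·(r/R)³ = (8.13 μC)·(0.997 cm/2.77 cm)³ = 3.791×10^-7 C.
By Gauss's law, ∮E·dA = E·4πr² = Q_enc/ε₀.
E = k|Q_enc|/r² = (8.99×10^9)(3.791×10^-7)/(0.00997)² = 3.43×10^7 N/C.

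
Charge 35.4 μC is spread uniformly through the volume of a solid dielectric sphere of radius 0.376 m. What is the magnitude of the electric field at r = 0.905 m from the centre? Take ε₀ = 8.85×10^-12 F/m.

Use a concentric Gaussian sphere at r = 0.905 m (r > R, so the entire charge is enclosed).
Q_enc = 35.4 μC = 3.54e-5 C.
By Gauss's law, ∮E·dA = E·4πr² = Q_enc/ε₀.
E = |Q_enc|/(4πε₀r²) = (3.54×10^-5)/(4π·8.85×10^-12·(0.905)²) = 3.89×10^5 N/C.

3.89e5 V/m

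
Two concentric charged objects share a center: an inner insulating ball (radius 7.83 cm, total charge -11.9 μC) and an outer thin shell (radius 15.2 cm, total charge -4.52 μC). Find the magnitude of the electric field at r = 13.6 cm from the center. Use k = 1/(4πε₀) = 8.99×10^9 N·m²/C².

By spherical symmetry E is radial; choose a Gaussian sphere of radius r = 13.6 cm (between the bodies, 7.83 cm < r < 15.2 cm).
The shell at 15.2 cm lies outside the Gaussian surface, so Q_enc = -11.9 μC = -1.19×10^-5 C.
Since E is radial and uniform over the Gaussian sphere, Φ = E·4πr² = Q_enc/ε₀.
E = k|Q_enc|/r² = (8.99×10^9)(1.19e-5)/(0.136)² = 5.78×10^6 N/C.

|E| = 5.78e6 N/C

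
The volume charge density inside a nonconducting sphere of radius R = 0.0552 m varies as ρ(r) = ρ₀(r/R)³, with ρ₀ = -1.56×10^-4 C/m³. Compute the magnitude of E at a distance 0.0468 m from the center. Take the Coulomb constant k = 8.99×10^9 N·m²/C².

8.38e4 V/m

Take a concentric spherical Gaussian surface of radius r = 0.0468 m (r < R).
Q_enc = ∫₀^r ρ(r')·4πr'² dr' = (4πρ₀/R³) ∫₀^r r'^5 dr' = 4πρ₀ r^6/(6·R³) = -2.041e-8 C.
Applying ∮E·dA = Q_enc/ε₀ with Φ = E(4πr²):
E = k|Q_enc|/r² = (8.99×10^9)(2.041×10^-8)/(0.0468)² = 8.38e4 N/C.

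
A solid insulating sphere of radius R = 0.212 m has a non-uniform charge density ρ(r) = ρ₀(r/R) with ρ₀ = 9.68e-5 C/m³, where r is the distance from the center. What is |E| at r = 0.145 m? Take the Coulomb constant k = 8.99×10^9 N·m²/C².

By spherical symmetry E is radial; choose a Gaussian sphere of radius r = 0.145 m (r < R).
Q_enc = ∫₀^r ρ(r')·4πr'² dr' = (4πρ₀/R) ∫₀^r r'^3 dr' = 4πρ₀ r^4/(4·R) = 6.341×10^-7 C.
Applying ∮E·dA = Q_enc/ε₀ with Φ = E(4πr²):
E = k|Q_enc|/r² = (8.99×10^9)(6.341e-7)/(0.145)² = 2.71×10^5 N/C.

|E| ≈ 2.71×10^5 N/C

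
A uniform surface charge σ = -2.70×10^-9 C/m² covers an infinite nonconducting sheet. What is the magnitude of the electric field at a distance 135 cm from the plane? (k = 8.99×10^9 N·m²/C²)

153 N/C

By planar symmetry E is perpendicular to the sheet and uniform; use a Gaussian pillbox with flat faces of area A on each side of the sheet.
Only the two end caps contribute flux: Φ = 2EA. With Q_enc = σA, Gauss's law gives E = |σ|/(2ε₀).
E = 2πk|σ| = 2π(8.99×10^9)(2.70×10^-9) = 153 N/C.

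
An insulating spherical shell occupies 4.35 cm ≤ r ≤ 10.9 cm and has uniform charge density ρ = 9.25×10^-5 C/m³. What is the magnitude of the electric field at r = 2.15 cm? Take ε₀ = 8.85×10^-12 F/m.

E = 0

By spherical symmetry E is radial; choose a Gaussian sphere of radius r = 2.15 cm (r < 4.35 cm, inside the empty cavity).
No charge is enclosed, so by Gauss's law E·4πr² = 0 ⇒ E = 0.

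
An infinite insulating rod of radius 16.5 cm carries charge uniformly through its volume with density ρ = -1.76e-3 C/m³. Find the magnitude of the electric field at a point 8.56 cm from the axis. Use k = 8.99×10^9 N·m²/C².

E = 8.51e6 N/C

Choose a coaxial cylinder of radius r = 8.56 cm (arbitrary length L) as the Gaussian surface (r < R).
Enclosed charge per unit length: λ_enc = ρ·πr² = (-1.76e-3)π(0.0856)² = -4.051×10^-5 C/m.
Since E is radial and uniform over the curved surface, Φ = E·2πrL = Q_enc/ε₀ = λ_enc L/ε₀.
E = 2k|λ_enc|/r = 2(8.99×10^9)(4.051×10^-5)/(0.0856) = 8.51×10^6 N/C.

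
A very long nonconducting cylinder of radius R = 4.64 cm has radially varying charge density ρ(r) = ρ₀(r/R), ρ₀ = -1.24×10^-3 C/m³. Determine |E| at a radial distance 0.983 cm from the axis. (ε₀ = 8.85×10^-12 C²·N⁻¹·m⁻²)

Choose a coaxial cylinder of radius r = 0.983 cm (arbitrary length L) as the Gaussian surface (r < R).
Integrating ρ over the cross-section to radius r: λ_enc = (2πρ₀/R) ∫₀^r r'^2 dr' = 2πρ₀ r^3/(3·R) = -5.316×10^-8 C/m.
Gauss's law: E·2πrL = λ_enc L/ε₀.
E = |λ_enc|/(2πε₀r) = (5.316×10^-8)/(2π·8.85×10^-12·0.00983) = 9.73×10^4 N/C.

E ≈ 9.73e4 V/m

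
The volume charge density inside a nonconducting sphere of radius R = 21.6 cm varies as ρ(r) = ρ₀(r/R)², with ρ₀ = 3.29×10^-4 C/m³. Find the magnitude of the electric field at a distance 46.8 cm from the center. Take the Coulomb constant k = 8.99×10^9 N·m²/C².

|E| = 3.42e5 N/C

By spherical symmetry E is radial; choose a Gaussian sphere of radius r = 46.8 cm (r > R, all charge enclosed).
Q_enc = 4π ∫₀^R ρ₀(r'/R)^2 r'² dr' = 4πρ₀R³/5 = 8.333×10^-6 C.
By Gauss's law, ∮E·dA = E·4πr² = Q_enc/ε₀.
E = k|Q_enc|/r² = (8.99×10^9)(8.333×10^-6)/(0.468)² = 3.42e5 N/C.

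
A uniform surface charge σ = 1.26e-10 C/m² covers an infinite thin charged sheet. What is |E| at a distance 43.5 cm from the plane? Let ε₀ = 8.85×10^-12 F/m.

By planar symmetry E is perpendicular to the sheet and uniform; use a Gaussian pillbox with flat faces of area A on each side of the sheet.
Only the two end caps contribute flux: Φ = 2EA. With Q_enc = σA, Gauss's law gives E = |σ|/(2ε₀).
E = |σ|/(2ε₀) = (1.26e-10)/(2·8.85×10^-12) = 7.12 N/C.

E = 7.12 V/m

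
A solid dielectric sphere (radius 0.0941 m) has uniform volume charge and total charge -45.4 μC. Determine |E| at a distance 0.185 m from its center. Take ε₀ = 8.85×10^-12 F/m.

E ≈ 1.19×10^7 N/C

Use a concentric Gaussian sphere at r = 0.185 m (r > R, so the entire charge is enclosed).
Q_enc = -45.4 μC = -4.54e-5 C.
By Gauss's law, ∮E·dA = E·4πr² = Q_enc/ε₀.
E = |Q_enc|/(4πε₀r²) = (4.54e-5)/(4π·8.85×10^-12·(0.185)²) = 1.19×10^7 N/C.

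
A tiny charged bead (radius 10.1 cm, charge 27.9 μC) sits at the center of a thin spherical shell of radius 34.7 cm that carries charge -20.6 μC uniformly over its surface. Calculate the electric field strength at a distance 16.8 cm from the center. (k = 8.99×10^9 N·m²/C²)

Take a concentric spherical Gaussian surface of radius r = 16.8 cm (between the bodies, 10.1 cm < r < 34.7 cm).
Only the inner charge is enclosed; the outer shell contributes nothing inside itself. Q_enc = 27.9 μC = 2.79×10^-5 C.
By Gauss's law, ∮E·dA = E·4πr² = Q_enc/ε₀.
E = k|Q_enc|/r² = (8.99×10^9)(2.79×10^-5)/(0.168)² = 8.89e6 N/C.

8.89e6 V/m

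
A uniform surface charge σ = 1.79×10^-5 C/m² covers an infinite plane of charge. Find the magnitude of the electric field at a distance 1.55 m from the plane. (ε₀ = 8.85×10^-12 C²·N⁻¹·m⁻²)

|E| ≈ 1.01e6 N/C

By planar symmetry E is perpendicular to the sheet and uniform; use a Gaussian pillbox with flat faces of area A on each side of the sheet.
Flux Φ = 2EA and Q_enc = σA, so 2EA = σA/ε₀ ⇒ E = |σ|/(2ε₀), independent of distance.
E = |σ|/(2ε₀) = (1.79×10^-5)/(2·8.85×10^-12) = 1.01×10^6 N/C.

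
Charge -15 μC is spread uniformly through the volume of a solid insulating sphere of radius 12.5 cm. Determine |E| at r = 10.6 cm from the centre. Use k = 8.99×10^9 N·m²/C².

7.32×10^6 N/C

By spherical symmetry E is radial; choose a Gaussian sphere of radius r = 10.6 cm (r < R).
Only the charge within r is enclosed: Q_enc = Q·(r/R)³ = (-15 μC)·(10.6 cm/12.5 cm)³ = -9.147×10^-6 C.
Gauss's law: E·4πr² = Q_enc/ε₀.
E = k|Q_enc|/r² = (8.99×10^9)(9.147×10^-6)/(0.106)² = 7.32×10^6 N/C.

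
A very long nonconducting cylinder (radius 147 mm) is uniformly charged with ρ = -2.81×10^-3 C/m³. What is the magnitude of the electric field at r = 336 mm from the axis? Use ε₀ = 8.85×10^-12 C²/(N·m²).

|E| = 1.02×10^7 N/C

Take a coaxial cylindrical Gaussian surface of radius r = 336 mm and length L (r > 147 mm, full cross-section enclosed).
λ_enc = ρ·πR² = (-2.81×10^-3)π(0.147)² = -1.908×10^-4 C/m.
By Gauss's law (flux through the curved wall only), E·2πrL = λ_enc L/ε₀.
E = |λ_enc|/(2πε₀r) = (1.908×10^-4)/(2π·8.85×10^-12·0.336) = 1.02e7 N/C.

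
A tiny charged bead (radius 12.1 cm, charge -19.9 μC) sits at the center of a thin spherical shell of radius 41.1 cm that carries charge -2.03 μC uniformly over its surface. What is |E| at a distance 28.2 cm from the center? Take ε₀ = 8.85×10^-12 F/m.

Use a concentric Gaussian sphere at r = 28.2 cm (between the bodies, 12.1 cm < r < 41.1 cm).
Only the inner charge is enclosed; the outer shell contributes nothing inside itself. Q_enc = -19.9 μC = -1.99×10^-5 C.
By Gauss's law, ∮E·dA = E·4πr² = Q_enc/ε₀.
E = |Q_enc|/(4πε₀r²) = (1.99×10^-5)/(4π·8.85×10^-12·(0.282)²) = 2.25e6 N/C.

2.25×10^6 N/C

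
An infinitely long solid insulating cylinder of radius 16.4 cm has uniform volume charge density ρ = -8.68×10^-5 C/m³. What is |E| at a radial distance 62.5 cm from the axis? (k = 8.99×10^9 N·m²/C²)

E ≈ 2.11×10^5 N/C

Take a coaxial cylindrical Gaussian surface of radius r = 62.5 cm and length L (r > 16.4 cm, full cross-section enclosed).
λ_enc = ρ·πR² = (-8.68×10^-5)π(0.164)² = -7.334×10^-6 C/m.
Applying ∮E·dA = Q_enc/ε₀ with the end caps contributing no flux:
E = 2k|λ_enc|/r = 2(8.99×10^9)(7.334×10^-6)/(0.625) = 2.11e5 N/C.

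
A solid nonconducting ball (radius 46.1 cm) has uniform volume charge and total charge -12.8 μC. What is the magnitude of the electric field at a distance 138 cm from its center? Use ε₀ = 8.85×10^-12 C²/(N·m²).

|E| = 6.04×10^4 V/m

Use a concentric Gaussian sphere at r = 138 cm (r > R, so the entire charge is enclosed).
Q_enc = -12.8 μC = -1.28×10^-5 C.
Gauss's law: E·4πr² = Q_enc/ε₀.
E = |Q_enc|/(4πε₀r²) = (1.28×10^-5)/(4π·8.85×10^-12·(1.38)²) = 6.04e4 N/C.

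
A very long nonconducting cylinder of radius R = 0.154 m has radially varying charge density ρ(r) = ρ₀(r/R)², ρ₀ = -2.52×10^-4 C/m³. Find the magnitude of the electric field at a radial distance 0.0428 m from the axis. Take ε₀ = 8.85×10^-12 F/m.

E = 2.35e4 V/m

By cylindrical symmetry E is radial; use a coaxial Gaussian cylinder of radius 0.0428 m and length L (r < R).
Integrating ρ over the cross-section to radius r: λ_enc = (2πρ₀/R²) ∫₀^r r'^3 dr' = 2πρ₀ r^4/(4·R²) = -5.601×10^-8 C/m.
Gauss's law: E·2πrL = λ_enc L/ε₀.
E = |λ_enc|/(2πε₀r) = (5.601e-8)/(2π·8.85×10^-12·0.0428) = 2.35×10^4 N/C.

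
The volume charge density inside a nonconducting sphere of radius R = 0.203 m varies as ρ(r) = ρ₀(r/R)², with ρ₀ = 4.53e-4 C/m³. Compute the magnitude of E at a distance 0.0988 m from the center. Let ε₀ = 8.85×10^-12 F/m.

|E| = 2.40e5 N/C

By spherical symmetry E is radial; choose a Gaussian sphere of radius r = 0.0988 m (r < R).
Q_enc = ∫₀^r ρ(r')·4πr'² dr' = (4πρ₀/R²) ∫₀^r r'^4 dr' = 4πρ₀ r^5/(5·R²) = 2.601×10^-7 C.
Applying ∮E·dA = Q_enc/ε₀ with Φ = E(4πr²):
E = |Q_enc|/(4πε₀r²) = (2.601×10^-7)/(4π·8.85×10^-12·(0.0988)²) = 2.40×10^5 N/C.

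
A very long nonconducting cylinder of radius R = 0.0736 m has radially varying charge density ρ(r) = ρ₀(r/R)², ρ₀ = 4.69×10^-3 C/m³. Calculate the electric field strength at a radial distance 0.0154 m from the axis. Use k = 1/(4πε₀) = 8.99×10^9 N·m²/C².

E = 8.93×10^4 N/C

Take a coaxial cylindrical Gaussian surface of radius r = 0.0154 m and length L (r < R).
Integrating ρ over the cross-section to radius r: λ_enc = (2πρ₀/R²) ∫₀^r r'^3 dr' = 2πρ₀ r^4/(4·R²) = 7.649×10^-8 C/m.
By Gauss's law (flux through the curved wall only), E·2πrL = λ_enc L/ε₀.
E = 2k|λ_enc|/r = 2(8.99×10^9)(7.649×10^-8)/(0.0154) = 8.93e4 N/C.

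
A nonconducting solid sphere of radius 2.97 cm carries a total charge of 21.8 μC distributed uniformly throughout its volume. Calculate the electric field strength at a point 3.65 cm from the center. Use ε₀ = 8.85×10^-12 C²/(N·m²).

Use a concentric Gaussian sphere at r = 3.65 cm (r > R, so the entire charge is enclosed).
Q_enc = 21.8 μC = 2.18e-5 C.
By Gauss's law, ∮E·dA = E·4πr² = Q_enc/ε₀.
E = |Q_enc|/(4πε₀r²) = (2.18×10^-5)/(4π·8.85×10^-12·(0.0365)²) = 1.47×10^8 N/C.

|E| ≈ 1.47e8 N/C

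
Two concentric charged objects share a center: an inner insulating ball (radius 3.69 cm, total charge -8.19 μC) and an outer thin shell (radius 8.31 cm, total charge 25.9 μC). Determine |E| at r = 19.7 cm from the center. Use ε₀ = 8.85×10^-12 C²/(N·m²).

Use a concentric Gaussian sphere at r = 19.7 cm (r > 8.31 cm, enclosing both).
Q_enc = (-8.19 μC) + (25.9 μC) = 1.771×10^-5 C.
Applying ∮E·dA = Q_enc/ε₀ with Φ = E(4πr²):
E = |Q_enc|/(4πε₀r²) = (1.771×10^-5)/(4π·8.85×10^-12·(0.197)²) = 4.10×10^6 N/C.

|E| = 4.10×10^6 V/m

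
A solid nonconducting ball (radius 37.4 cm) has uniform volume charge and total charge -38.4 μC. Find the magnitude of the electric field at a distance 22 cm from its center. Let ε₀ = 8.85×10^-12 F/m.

|E| = 1.45×10^6 V/m

Use a concentric Gaussian sphere at r = 22 cm (r < R).
For a uniform sphere the enclosed fraction is (r/R)³, so Q_enc = (-38.4 μC)(0.22/0.374)³ = -7.816×10^-6 C.
Applying ∮E·dA = Q_enc/ε₀ with Φ = E(4πr²):
E = |Q_enc|/(4πε₀r²) = (7.816e-6)/(4π·8.85×10^-12·(0.22)²) = 1.45e6 N/C.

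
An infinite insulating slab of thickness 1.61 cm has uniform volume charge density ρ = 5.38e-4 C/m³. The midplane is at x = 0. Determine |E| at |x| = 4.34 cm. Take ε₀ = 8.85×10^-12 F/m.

The point |x| = 4.34 cm lies outside the slab (half-thickness 0.00805 m). A symmetric pillbox spanning the full slab encloses Q_enc = ρ·d·A.
Flux = 2EA ⇒ E = |ρ|d/(2ε₀), independent of distance outside.
E = (5.38×10^-4)(0.0161)/(2·8.85×10^-12) = 4.89×10^5 N/C.

4.89e5 N/C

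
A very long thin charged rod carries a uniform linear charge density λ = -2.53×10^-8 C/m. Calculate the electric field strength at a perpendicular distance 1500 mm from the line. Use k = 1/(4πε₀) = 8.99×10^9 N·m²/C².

By cylindrical symmetry E is radial; use a coaxial Gaussian cylinder of radius 1500 mm and length L.
Q_enc = λL, so λ_enc = -2.53×10^-8 C/m.
Since E is radial and uniform over the curved surface, Φ = E·2πrL = Q_enc/ε₀ = λ_enc L/ε₀.
E = 2k|λ_enc|/r = 2(8.99×10^9)(2.53e-8)/(1.5) = 303 N/C.

E ≈ 303 N/C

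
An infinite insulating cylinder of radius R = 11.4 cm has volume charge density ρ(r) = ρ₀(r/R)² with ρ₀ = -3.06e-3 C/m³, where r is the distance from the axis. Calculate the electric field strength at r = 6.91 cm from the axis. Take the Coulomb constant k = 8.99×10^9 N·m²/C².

|E| = 2.19×10^6 N/C

Choose a coaxial cylinder of radius r = 6.91 cm (arbitrary length L) as the Gaussian surface (r < R).
Integrating ρ over the cross-section to radius r: λ_enc = (2πρ₀/R²) ∫₀^r r'^3 dr' = 2πρ₀ r^4/(4·R²) = -8.432×10^-6 C/m.
Since E is radial and uniform over the curved surface, Φ = E·2πrL = Q_enc/ε₀ = λ_enc L/ε₀.
E = 2k|λ_enc|/r = 2(8.99×10^9)(8.432e-6)/(0.0691) = 2.19e6 N/C.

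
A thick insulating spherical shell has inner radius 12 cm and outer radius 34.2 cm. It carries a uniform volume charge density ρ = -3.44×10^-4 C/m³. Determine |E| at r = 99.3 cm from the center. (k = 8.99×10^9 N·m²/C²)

Use a concentric Gaussian sphere at r = 99.3 cm (r > 34.2 cm, enclosing the whole shell).
Q_enc = ρ·(4π/3)(b³ − a³) = (-3.44×10^-4)·(4π/3)·((0.342)³ − (0.12)³) = -5.515e-5 C.
Gauss's law: E·4πr² = Q_enc/ε₀.
E = k|Q_enc|/r² = (8.99×10^9)(5.515×10^-5)/(0.993)² = 5.03×10^5 N/C.

E = 5.03×10^5 V/m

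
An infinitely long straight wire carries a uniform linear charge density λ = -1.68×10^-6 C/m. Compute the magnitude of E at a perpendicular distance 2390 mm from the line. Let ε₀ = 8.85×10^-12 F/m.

E ≈ 1.26×10^4 N/C

By cylindrical symmetry E is radial; use a coaxial Gaussian cylinder of radius 2390 mm and length L.
Q_enc = λL, so λ_enc = -1.68×10^-6 C/m.
By Gauss's law (flux through the curved wall only), E·2πrL = λ_enc L/ε₀.
E = |λ_enc|/(2πε₀r) = (1.68×10^-6)/(2π·8.85×10^-12·2.39) = 1.26e4 N/C.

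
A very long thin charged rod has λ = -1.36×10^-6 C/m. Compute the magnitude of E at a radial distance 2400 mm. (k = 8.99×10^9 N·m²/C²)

Coaxial Gaussian cylinder, radius r = 2400 mm, length L.
Q_enc = λL, so λ_enc = -1.36e-6 C/m.
By Gauss's law (flux through the curved wall only), E·2πrL = λ_enc L/ε₀.
E = 2k|λ_enc|/r = 2(8.99×10^9)(1.36×10^-6)/(2.4) = 1.02×10^4 N/C.

1.02e4 V/m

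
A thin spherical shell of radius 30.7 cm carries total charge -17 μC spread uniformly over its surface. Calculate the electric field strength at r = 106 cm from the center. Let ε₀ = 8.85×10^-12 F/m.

Use a concentric Gaussian sphere at r = 106 cm (r > 30.7 cm).
The entire shell is enclosed: Q_enc = -1.70e-5 C.
Applying ∮E·dA = Q_enc/ε₀ with Φ = E(4πr²):
E = |Q_enc|/(4πε₀r²) = (1.70×10^-5)/(4π·8.85×10^-12·(1.06)²) = 1.36e5 N/C.

1.36×10^5 N/C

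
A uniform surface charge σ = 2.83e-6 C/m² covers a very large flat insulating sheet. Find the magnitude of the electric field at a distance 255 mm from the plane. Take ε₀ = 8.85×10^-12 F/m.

|E| = 1.60×10^5 N/C

By planar symmetry E is perpendicular to the sheet and uniform; use a Gaussian pillbox with flat faces of area A on each side of the sheet.
Flux Φ = 2EA and Q_enc = σA, so 2EA = σA/ε₀ ⇒ E = |σ|/(2ε₀), independent of distance.
E = |σ|/(2ε₀) = (2.83×10^-6)/(2·8.85×10^-12) = 1.60×10^5 N/C.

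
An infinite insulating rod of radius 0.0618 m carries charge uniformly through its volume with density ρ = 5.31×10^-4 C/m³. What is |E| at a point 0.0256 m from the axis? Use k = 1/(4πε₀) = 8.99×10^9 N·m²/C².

Coaxial Gaussian cylinder, radius r = 0.0256 m, length L (r < R).
Enclosed charge per unit length: λ_enc = ρ·πr² = (5.31×10^-4)π(0.0256)² = 1.093×10^-6 C/m.
By Gauss's law (flux through the curved wall only), E·2πrL = λ_enc L/ε₀.
E = 2k|λ_enc|/r = 2(8.99×10^9)(1.093×10^-6)/(0.0256) = 7.68e5 N/C.

7.68×10^5 N/C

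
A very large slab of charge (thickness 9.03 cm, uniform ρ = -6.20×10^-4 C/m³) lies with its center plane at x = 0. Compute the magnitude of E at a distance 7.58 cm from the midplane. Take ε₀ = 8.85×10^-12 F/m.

The point |x| = 7.58 cm lies outside the slab (half-thickness 0.04515 m). A symmetric pillbox spanning the full slab encloses Q_enc = ρ·d·A.
Flux = 2EA ⇒ E = |ρ|d/(2ε₀), independent of distance outside.
E = (6.20×10^-4)(0.0903)/(2·8.85×10^-12) = 3.16×10^6 N/C.

|E| ≈ 3.16×10^6 V/m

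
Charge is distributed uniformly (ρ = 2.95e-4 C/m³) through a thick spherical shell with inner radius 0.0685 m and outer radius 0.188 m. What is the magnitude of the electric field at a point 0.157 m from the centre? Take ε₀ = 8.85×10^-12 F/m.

E = 1.60×10^6 N/C

Symmetry ⇒ E = E(r) r̂. Gaussian sphere of radius r = 0.157 m (within the shell material, 0.0685 m < r < 0.188 m).
Enclosed charge is the volume from a to r: Q_enc = (4π/3)ρ(r³ − a³) = 4.385×10^-6 C.
By Gauss's law, ∮E·dA = E·4πr² = Q_enc/ε₀.
E = |Q_enc|/(4πε₀r²) = (4.385×10^-6)/(4π·8.85×10^-12·(0.157)²) = 1.60e6 N/C.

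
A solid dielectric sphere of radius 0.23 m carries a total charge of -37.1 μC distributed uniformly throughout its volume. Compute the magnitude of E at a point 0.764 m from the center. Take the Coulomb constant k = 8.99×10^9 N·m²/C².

By spherical symmetry E is radial; choose a Gaussian sphere of radius r = 0.764 m (r > R, so the entire charge is enclosed).
Q_enc = -37.1 μC = -3.71×10^-5 C.
Applying ∮E·dA = Q_enc/ε₀ with Φ = E(4πr²):
E = k|Q_enc|/r² = (8.99×10^9)(3.71e-5)/(0.764)² = 5.71×10^5 N/C.

E = 5.71e5 V/m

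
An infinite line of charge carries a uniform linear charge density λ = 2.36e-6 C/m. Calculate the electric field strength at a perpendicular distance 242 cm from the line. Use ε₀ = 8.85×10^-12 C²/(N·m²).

E = 1.75×10^4 N/C

By cylindrical symmetry E is radial; use a coaxial Gaussian cylinder of radius 242 cm and length L.
Q_enc = λL, so λ_enc = 2.36e-6 C/m.
Gauss's law: E·2πrL = λ_enc L/ε₀.
E = |λ_enc|/(2πε₀r) = (2.36×10^-6)/(2π·8.85×10^-12·2.42) = 1.75×10^4 N/C.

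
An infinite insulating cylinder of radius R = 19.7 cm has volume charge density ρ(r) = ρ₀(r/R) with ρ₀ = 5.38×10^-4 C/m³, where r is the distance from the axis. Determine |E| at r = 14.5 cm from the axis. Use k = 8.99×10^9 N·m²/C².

Take a coaxial cylindrical Gaussian surface of radius r = 14.5 cm and length L (r < R).
Integrating ρ over the cross-section to radius r: λ_enc = (2πρ₀/R) ∫₀^r r'^2 dr' = 2πρ₀ r^3/(3·R) = 1.744×10^-5 C/m.
By Gauss's law (flux through the curved wall only), E·2πrL = λ_enc L/ε₀.
E = 2k|λ_enc|/r = 2(8.99×10^9)(1.744×10^-5)/(0.145) = 2.16×10^6 N/C.

E ≈ 2.16×10^6 N/C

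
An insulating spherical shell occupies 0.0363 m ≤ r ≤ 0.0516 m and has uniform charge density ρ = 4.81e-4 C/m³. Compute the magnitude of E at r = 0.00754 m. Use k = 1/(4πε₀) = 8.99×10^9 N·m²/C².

E = 0 (no enclosed charge)

Take a concentric spherical Gaussian surface of radius r = 0.00754 m (r < 0.0363 m, inside the empty cavity).
Q_enc = 0 (all charge lies at larger r); Gauss's law gives E = 0.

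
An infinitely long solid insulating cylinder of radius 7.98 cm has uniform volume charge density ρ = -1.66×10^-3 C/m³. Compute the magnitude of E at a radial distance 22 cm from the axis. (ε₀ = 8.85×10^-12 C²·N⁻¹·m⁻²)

|E| ≈ 2.71e6 N/C

Take a coaxial cylindrical Gaussian surface of radius r = 22 cm and length L (r > 7.98 cm, full cross-section enclosed).
λ_enc = ρ·πR² = (-1.66×10^-3)π(0.0798)² = -3.321e-5 C/m.
Gauss's law: E·2πrL = λ_enc L/ε₀.
E = |λ_enc|/(2πε₀r) = (3.321e-5)/(2π·8.85×10^-12·0.22) = 2.71e6 N/C.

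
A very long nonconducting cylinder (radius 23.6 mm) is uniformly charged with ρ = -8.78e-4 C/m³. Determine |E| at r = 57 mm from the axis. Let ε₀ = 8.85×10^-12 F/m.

|E| ≈ 4.85e5 V/m

Choose a coaxial cylinder of radius r = 57 mm (arbitrary length L) as the Gaussian surface (r > 23.6 mm, full cross-section enclosed).
λ_enc = ρ·πR² = (-8.78×10^-4)π(0.0236)² = -1.536×10^-6 C/m.
Gauss's law: E·2πrL = λ_enc L/ε₀.
E = |λ_enc|/(2πε₀r) = (1.536×10^-6)/(2π·8.85×10^-12·0.057) = 4.85×10^5 N/C.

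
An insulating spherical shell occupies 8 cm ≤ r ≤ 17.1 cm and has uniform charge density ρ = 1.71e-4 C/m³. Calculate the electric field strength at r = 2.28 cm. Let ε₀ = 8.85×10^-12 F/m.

Take a concentric spherical Gaussian surface of radius r = 2.28 cm (r < 8 cm, inside the empty cavity).
No charge is enclosed, so by Gauss's law E·4πr² = 0 ⇒ E = 0.

E = 0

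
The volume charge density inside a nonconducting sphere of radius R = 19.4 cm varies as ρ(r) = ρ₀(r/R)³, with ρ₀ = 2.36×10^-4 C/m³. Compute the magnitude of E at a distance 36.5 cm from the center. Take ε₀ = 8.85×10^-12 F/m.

Take a concentric spherical Gaussian surface of radius r = 36.5 cm (r > R, all charge enclosed).
Q_enc = 4π ∫₀^R ρ₀(r'/R)^3 r'² dr' = 4πρ₀R³/6 = 3.609×10^-6 C.
Since E is radial and uniform over the Gaussian sphere, Φ = E·4πr² = Q_enc/ε₀.
E = |Q_enc|/(4πε₀r²) = (3.609×10^-6)/(4π·8.85×10^-12·(0.365)²) = 2.44e5 N/C.

|E| = 2.44×10^5 N/C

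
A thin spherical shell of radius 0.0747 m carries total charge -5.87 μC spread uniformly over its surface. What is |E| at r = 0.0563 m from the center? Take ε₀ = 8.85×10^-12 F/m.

By spherical symmetry E is radial; choose a Gaussian sphere of radius r = 0.0563 m (inside the shell, r < 0.0747 m).
All the charge is outside the Gaussian surface: Q_enc = 0, hence E = 0 everywhere inside the shell.

E = 0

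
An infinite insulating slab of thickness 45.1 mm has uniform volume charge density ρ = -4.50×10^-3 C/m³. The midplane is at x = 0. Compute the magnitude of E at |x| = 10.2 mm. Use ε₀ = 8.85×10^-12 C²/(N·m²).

E ≈ 5.19×10^6 V/m

By symmetry E is perpendicular to the slab. A Gaussian pillbox from −10.2 mm to +10.2 mm (face area A) lies entirely within the slab.
Q_enc = ρ·(2x)·A and flux = 2EA, so 2EA = 2ρxA/ε₀ ⇒ E = |ρ|x/ε₀.
E = (4.50e-3)(0.0102)/(8.85×10^-12) = 5.19e6 N/C.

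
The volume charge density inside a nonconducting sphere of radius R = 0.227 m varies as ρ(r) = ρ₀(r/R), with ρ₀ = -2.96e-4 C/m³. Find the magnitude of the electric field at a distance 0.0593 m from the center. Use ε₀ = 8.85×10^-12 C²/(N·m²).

Take a concentric spherical Gaussian surface of radius r = 0.0593 m (r < R).
Q_enc = ∫₀^r ρ(r')·4πr'² dr' = (4πρ₀/R) ∫₀^r r'^3 dr' = 4πρ₀ r^4/(4·R) = -5.066×10^-8 C.
Since E is radial and uniform over the Gaussian sphere, Φ = E·4πr² = Q_enc/ε₀.
E = |Q_enc|/(4πε₀r²) = (5.066e-8)/(4π·8.85×10^-12·(0.0593)²) = 1.30×10^5 N/C.

E = 1.30e5 N/C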